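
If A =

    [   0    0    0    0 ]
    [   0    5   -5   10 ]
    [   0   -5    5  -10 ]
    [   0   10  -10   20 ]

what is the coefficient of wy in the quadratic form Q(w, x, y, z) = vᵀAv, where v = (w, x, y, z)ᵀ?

0

The coefficient of wy is A[1,3] + A[3,1] = 2·0 = 0.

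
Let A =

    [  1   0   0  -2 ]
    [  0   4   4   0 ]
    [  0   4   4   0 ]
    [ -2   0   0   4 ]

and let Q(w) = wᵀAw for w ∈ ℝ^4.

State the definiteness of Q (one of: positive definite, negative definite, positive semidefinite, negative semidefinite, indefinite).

positive semidefinite

Symmetric row and column elimination reduces A to a congruent diagonal form with pivots 1, 4, 0, 0.
Counting signs: 2 positive, 2 zero.
Hence Q is positive semidefinite.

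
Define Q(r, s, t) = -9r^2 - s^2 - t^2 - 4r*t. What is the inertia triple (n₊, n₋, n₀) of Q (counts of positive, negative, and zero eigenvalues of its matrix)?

Write A = [[-9, 0, -2], [0, -1, 0], [-2, 0, -1]].
Applying the same elementary operations to the rows and columns of A produces a congruent diagonal matrix with entries -9, -1, -5/9.
So there are 3 negative pivots.

(0, 3, 0)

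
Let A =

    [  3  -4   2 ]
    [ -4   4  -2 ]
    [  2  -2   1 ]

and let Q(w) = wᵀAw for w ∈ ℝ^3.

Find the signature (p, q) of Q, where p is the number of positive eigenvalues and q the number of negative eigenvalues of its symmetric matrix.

(1, 1)

Congruent diagonalization of A (simultaneous row and column reduction) yields pivots 3, -4/3, 0.
So there are 1 positive, 1 negative, 1 zero pivots.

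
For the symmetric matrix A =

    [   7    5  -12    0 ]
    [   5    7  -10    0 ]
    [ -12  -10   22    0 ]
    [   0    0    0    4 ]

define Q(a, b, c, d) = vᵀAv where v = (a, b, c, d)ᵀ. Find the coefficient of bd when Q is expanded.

0

The coefficient of bd is A[2,4] + A[4,2] = 2·0 = 0.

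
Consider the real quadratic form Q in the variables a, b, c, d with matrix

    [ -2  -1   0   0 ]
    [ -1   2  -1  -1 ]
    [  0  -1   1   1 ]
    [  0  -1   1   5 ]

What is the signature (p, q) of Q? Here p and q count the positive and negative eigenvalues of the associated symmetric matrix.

Applying the same elementary operations to the rows and columns of A produces a congruent diagonal matrix with entries -2, 5/2, 3/5, 4.
So there are 3 positive, 1 negative pivots.

(3, 1)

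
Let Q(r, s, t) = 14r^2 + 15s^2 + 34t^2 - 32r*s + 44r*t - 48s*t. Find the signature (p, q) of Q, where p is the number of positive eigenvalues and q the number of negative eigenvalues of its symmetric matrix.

Write A = [[14, -16, 22], [-16, 15, -24], [22, -24, 34]].
Congruent diagonalization of A (simultaneous row and column reduction) yields pivots 14, -23/7, -4/23.
So there are 1 positive, 2 negative pivots.

(1, 2)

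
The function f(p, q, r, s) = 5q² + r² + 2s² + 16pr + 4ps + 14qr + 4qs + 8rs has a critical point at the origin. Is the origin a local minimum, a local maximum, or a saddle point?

The Hessian at the origin is H = [[0, 0, 16, 4], [0, 10, 14, 4], [16, 14, 2, 8], [4, 4, 8, 4]].
H is indefinite, so the origin is a saddle point.

saddle point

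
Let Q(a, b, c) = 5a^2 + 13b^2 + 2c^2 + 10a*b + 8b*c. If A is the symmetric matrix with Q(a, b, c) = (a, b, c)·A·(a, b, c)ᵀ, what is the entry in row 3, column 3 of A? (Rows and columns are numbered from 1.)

2

The coefficient of c^2 in Q is 2, and that is exactly A[3,3].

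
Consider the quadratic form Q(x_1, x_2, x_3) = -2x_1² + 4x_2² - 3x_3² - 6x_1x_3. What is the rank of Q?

The symmetric matrix is A = [[-2, 0, -3], [0, 4, 0], [-3, 0, -3]].
An LDLᵀ factorisation of A has diagonal entries -2, 4, 3/2.
Counting signs: 2 positive, 1 negative.
The rank is the number of nonzero pivots: 3.

3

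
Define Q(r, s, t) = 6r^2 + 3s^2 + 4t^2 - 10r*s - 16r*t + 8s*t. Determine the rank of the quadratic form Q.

The symmetric matrix is A = [[6, -5, -8], [-5, 3, 4], [-8, 4, 4]].
Row-reducing A symmetrically gives the diagonal entries 6, -7/6, -4/7.
So there are 1 positive, 2 negative pivots.
The rank is the number of nonzero pivots: 3.

3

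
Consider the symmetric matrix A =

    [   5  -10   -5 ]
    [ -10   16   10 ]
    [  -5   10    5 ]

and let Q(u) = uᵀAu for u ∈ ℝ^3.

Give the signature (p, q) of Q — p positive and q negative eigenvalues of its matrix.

Row-reducing A symmetrically gives the diagonal entries 5, -4, 0.
So there are 1 positive, 1 negative, 1 zero pivots.

(1, 1)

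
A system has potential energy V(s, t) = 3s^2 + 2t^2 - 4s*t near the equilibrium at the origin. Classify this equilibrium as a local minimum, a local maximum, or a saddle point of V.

The Hessian at the origin is H = [[6, -4], [-4, 4]].
det H = 6·4 − (-4)² = 8 > 0 and H[1,1] = 6 > 0, so H is positive definite.
Therefore the origin is a local minimum.

local minimum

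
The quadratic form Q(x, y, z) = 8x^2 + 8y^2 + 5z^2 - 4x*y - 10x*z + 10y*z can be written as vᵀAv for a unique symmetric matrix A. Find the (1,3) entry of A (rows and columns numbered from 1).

-5

The coefficient of x·z in Q is -10. For a symmetric A this equals A[1,3] + A[3,1] = 2·A[1,3].
So A[1,3] = -10/2 = -5.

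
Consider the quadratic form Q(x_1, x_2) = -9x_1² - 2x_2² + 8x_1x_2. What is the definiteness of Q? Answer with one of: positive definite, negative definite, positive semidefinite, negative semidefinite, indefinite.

The symmetric matrix of Q is [[-9, 4], [4, -2]].
For the 2×2 matrix [[-9, 4], [4, -2]]: det = -9·-2 − (4)² = 2, trace = -11.
det > 0 so both eigenvalues share the sign of the trace; trace = -11 < 0 ⇒ both negative.

negative definite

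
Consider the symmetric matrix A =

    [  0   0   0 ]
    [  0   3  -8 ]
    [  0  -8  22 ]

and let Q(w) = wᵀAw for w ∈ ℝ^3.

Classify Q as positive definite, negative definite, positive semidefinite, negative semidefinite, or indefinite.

Symmetric row and column elimination reduces A to a congruent diagonal form with pivots 0, 3, 2/3.
So there are 2 positive, 1 zero pivots.
Hence Q is positive semidefinite.

positive semidefinite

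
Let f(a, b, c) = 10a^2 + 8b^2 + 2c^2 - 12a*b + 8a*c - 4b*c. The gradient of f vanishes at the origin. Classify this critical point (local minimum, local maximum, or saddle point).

The Hessian at the origin is H = [[20, -12, 8], [-12, 16, -4], [8, -4, 4]].
Row-reducing H symmetrically gives the diagonal entries 20, 44/5, 8/11.
So there are 3 positive pivots.
H is positive definite, so the origin is a strict local minimum.

local minimum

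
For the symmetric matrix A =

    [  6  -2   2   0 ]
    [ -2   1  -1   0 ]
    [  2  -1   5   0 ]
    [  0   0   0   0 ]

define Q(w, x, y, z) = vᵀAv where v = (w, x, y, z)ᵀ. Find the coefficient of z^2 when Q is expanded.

0

The coefficient of z^2 is the diagonal entry A[4,4] = 0.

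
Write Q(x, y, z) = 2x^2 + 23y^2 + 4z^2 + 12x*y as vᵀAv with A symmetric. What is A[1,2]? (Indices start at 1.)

The coefficient of x·y in Q is 12. For a symmetric A this equals A[1,2] + A[2,1] = 2·A[1,2].
So A[1,2] = 12/2 = 6.

6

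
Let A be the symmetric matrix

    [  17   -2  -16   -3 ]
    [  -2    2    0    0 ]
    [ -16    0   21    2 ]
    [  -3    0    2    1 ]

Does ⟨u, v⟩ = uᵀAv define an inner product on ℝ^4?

yes

Leading principal minors: Δ_1 = 17, Δ_2 = 30, Δ_3 = 118, Δ_4 = 4.
All leading principal minors are positive, so by Sylvester's criterion Q is positive definite.
⟨·,·⟩ is an inner product exactly when A is positive definite.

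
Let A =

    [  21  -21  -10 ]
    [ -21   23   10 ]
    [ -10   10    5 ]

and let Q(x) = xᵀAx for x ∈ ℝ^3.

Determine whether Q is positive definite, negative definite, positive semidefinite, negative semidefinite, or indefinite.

positive definite

An LDLᵀ factorisation of A has diagonal entries 21, 2, 5/21.
Counting signs: 3 positive.
Hence Q is positive definite.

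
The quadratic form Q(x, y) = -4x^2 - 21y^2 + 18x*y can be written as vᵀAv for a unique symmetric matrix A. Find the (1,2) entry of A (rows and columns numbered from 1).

The coefficient of x·y in Q is 18. For a symmetric A this equals A[1,2] + A[2,1] = 2·A[1,2].
So A[1,2] = 18/2 = 9.

9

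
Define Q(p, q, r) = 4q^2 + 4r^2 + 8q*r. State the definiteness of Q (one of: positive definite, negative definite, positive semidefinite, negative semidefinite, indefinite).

positive semidefinite

The symmetric matrix is A = [[0, 0, 0], [0, 4, 4], [0, 4, 4]].
Row-reducing A symmetrically gives the diagonal entries 0, 4, 0.
That gives 1 positive, 2 zero pivots.
Hence Q is positive semidefinite.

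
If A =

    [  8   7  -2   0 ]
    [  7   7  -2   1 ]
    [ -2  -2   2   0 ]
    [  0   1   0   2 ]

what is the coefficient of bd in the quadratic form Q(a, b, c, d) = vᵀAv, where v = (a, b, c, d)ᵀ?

2

The coefficient of bd is A[2,4] + A[4,2] = 2·1 = 2.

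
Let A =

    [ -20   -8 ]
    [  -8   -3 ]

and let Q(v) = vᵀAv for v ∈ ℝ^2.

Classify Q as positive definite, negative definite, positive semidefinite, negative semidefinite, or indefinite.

indefinite

Symmetric row and column elimination reduces A to a congruent diagonal form with pivots -20, 1/5.
So there are 1 positive, 1 negative pivots.
Hence Q is indefinite.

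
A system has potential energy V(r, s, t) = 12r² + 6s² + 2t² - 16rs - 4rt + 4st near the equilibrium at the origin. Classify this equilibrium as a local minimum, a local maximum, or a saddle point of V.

local minimum

The Hessian at the origin is H = [[24, -16, -4], [-16, 12, 4], [-4, 4, 4]].
Applying the same elementary operations to the rows and columns of H produces a congruent diagonal matrix with entries 24, 4/3, 2.
That gives 3 positive pivots.
H is positive definite, so the origin is a strict local minimum.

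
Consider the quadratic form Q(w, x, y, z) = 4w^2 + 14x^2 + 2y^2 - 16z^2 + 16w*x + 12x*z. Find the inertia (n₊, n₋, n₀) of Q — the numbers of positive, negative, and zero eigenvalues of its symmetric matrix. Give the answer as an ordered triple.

Write A = [[4, 8, 0, 0], [8, 14, 0, 6], [0, 0, 2, 0], [0, 6, 0, -16]].
Symmetric row and column elimination reduces A to a congruent diagonal form with pivots 4, -2, 2, 2.
So there are 3 positive, 1 negative pivots.

(3, 1, 0)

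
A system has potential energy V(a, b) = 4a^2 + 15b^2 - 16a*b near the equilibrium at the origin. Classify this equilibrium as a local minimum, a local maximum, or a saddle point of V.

saddle point

The Hessian at the origin is H = [[8, -16], [-16, 30]].
det H = 8·30 − (-16)² = -16 < 0, so H is indefinite.
Therefore the origin is a saddle point.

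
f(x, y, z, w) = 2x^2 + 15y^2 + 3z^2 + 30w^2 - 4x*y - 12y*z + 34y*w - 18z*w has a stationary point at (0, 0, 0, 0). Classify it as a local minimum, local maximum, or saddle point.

local minimum

The Hessian at the origin is H = [[4, -4, 0, 0], [-4, 30, -12, 34], [0, -12, 6, -18], [0, 34, -18, 60]].
Applying the same elementary operations to the rows and columns of H produces a congruent diagonal matrix with entries 4, 26, 6/13, 4.
So there are 4 positive pivots.
H is positive definite, so the origin is a strict local minimum.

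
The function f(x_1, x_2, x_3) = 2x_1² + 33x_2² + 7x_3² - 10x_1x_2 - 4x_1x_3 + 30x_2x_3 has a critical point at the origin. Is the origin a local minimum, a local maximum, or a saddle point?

local minimum

The Hessian at the origin is H = [[4, -10, -4], [-10, 66, 30], [-4, 30, 14]].
Row-reducing H symmetrically gives the diagonal entries 4, 41, 10/41.
Counting signs: 3 positive.
H is positive definite, so the origin is a strict local minimum.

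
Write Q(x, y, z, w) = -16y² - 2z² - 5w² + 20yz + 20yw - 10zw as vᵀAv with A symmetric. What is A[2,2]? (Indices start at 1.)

The coefficient of y² in Q is -16, and that is exactly A[2,2].

-16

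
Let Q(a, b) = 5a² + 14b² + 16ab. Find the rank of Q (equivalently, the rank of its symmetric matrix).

2

The symmetric matrix is A = [[5, 8], [8, 14]].
An LDLᵀ factorisation of A has diagonal entries 5, 6/5.
So there are 2 positive pivots.
The rank is the number of nonzero pivots: 2.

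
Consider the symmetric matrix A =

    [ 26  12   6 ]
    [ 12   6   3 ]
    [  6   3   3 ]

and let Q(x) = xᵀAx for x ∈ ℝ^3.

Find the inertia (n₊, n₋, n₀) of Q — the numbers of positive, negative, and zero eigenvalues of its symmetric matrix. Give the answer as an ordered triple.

(3, 0, 0)

Applying the same elementary operations to the rows and columns of A produces a congruent diagonal matrix with entries 26, 6/13, 3/2.
So there are 3 positive pivots.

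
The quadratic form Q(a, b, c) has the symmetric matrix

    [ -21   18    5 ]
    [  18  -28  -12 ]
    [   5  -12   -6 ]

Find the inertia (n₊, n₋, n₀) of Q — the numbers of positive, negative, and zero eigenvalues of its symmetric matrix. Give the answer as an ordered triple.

(0, 3, 0)

Congruent diagonalization of A (simultaneous row and column reduction) yields pivots -21, -88/7, -5/66.
That gives 3 negative pivots.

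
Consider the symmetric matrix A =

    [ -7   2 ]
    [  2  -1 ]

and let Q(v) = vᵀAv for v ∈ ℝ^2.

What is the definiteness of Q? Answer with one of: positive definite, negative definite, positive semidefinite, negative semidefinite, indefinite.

negative definite

Symmetric row and column elimination reduces A to a congruent diagonal form with pivots -7, -3/7.
Counting signs: 2 negative.
Hence Q is negative definite.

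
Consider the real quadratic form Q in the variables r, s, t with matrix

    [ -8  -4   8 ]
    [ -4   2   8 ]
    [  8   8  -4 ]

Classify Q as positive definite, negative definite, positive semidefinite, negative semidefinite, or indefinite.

indefinite

Symmetric row and column elimination reduces A to a congruent diagonal form with pivots -8, 4, 0.
So there are 1 positive, 1 negative, 1 zero pivots.
Hence Q is indefinite.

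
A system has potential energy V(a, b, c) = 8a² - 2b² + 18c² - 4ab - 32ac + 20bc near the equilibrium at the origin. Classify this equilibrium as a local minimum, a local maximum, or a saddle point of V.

saddle point

The Hessian at the origin is H = [[16, -4, -32], [-4, -4, 20], [-32, 20, 36]].
Symmetric row and column elimination reduces H to a congruent diagonal form with pivots 16, -5, 4/5.
So there are 2 positive, 1 negative pivots.
H is indefinite, so the origin is a saddle point.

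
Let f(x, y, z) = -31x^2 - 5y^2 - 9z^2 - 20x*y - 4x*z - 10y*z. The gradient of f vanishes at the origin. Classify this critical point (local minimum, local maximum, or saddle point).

The Hessian at the origin is H = [[-62, -20, -4], [-20, -10, -10], [-4, -10, -18]].
Symmetric row and column elimination reduces H to a congruent diagonal form with pivots -62, -110/31, 40/11.
That gives 1 positive, 2 negative pivots.
H is indefinite, so the origin is a saddle point.

saddle point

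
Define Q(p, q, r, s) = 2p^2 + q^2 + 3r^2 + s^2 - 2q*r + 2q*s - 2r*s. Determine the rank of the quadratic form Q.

3

The associated matrix is A = [[2, 0, 0, 0], [0, 1, -1, 1], [0, -1, 3, -1], [0, 1, -1, 1]].
Symmetric row and column elimination reduces A to a congruent diagonal form with pivots 2, 1, 2, 0.
Counting signs: 3 positive, 1 zero.
The rank is the number of nonzero pivots: 3.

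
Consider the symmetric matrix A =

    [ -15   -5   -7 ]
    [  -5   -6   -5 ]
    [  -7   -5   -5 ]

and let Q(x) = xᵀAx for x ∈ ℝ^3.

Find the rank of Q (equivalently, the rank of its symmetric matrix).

3

Row-reducing A symmetrically gives the diagonal entries -15, -13/3, -6/65.
So there are 3 negative pivots.
The rank is the number of nonzero pivots: 3.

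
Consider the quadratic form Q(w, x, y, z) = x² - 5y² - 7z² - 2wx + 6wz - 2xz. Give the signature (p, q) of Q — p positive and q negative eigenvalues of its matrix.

(1, 3)

The symmetric matrix is A = [[0, -1, 0, 3], [-1, 1, 0, -1], [0, 0, -5, 0], [3, -1, 0, -7]].
By Sylvester's law of inertia any congruent diagonalization of A has 1 positive, 3 negative and 0 zero entries.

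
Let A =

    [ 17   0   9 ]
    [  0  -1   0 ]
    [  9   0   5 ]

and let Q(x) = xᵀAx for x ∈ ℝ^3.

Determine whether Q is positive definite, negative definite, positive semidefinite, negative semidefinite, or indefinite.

indefinite

Row-reducing A symmetrically gives the diagonal entries 17, -1, 4/17.
Counting signs: 2 positive, 1 negative.
Hence Q is indefinite.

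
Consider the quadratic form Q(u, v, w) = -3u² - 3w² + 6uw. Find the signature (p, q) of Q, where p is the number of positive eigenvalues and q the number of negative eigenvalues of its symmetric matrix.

(0, 1)

The symmetric matrix is A = [[-3, 0, 3], [0, 0, 0], [3, 0, -3]].
Applying the same elementary operations to the rows and columns of A produces a congruent diagonal matrix with entries -3, 0, 0.
So there are 1 negative, 2 zero pivots.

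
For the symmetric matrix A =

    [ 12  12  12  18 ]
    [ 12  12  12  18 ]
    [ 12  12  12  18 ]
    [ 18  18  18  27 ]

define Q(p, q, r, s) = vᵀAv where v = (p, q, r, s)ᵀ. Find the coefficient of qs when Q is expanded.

The coefficient of qs is A[2,4] + A[4,2] = 2·18 = 36.

36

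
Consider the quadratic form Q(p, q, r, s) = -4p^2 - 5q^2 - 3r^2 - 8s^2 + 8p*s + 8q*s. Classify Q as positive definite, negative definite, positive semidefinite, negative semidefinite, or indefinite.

The associated matrix is A = [[-4, 0, 0, 4], [0, -5, 0, 4], [0, 0, -3, 0], [4, 4, 0, -8]].
Symmetric row and column elimination reduces A to a congruent diagonal form with pivots -4, -5, -3, -4/5.
So there are 4 negative pivots.
Hence Q is negative definite.

negative definite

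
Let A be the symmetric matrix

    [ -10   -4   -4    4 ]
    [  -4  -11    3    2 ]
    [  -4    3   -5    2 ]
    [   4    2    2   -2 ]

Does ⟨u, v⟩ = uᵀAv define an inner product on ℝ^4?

no

Applying the same elementary operations to the rows and columns of A produces a congruent diagonal matrix with entries -10, -47/5, -54/47, -2/27.
So there are 4 negative pivots.
Hence Q is negative definite.
⟨·,·⟩ is an inner product exactly when A is positive definite.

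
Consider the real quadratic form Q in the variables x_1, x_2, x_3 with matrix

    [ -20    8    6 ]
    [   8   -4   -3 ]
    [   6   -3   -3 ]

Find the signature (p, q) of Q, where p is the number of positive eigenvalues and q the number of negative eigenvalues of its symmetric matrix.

Applying the same elementary operations to the rows and columns of A produces a congruent diagonal matrix with entries -20, -4/5, -3/4.
That gives 3 negative pivots.

(0, 3)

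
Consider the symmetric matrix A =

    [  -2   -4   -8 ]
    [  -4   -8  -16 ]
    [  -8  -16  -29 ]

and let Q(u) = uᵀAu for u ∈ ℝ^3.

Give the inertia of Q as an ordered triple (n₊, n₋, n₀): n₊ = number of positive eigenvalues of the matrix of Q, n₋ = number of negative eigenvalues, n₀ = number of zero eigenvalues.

Congruent diagonalization of A (simultaneous row and column reduction) yields pivots -2, 0, 3.
That gives 1 positive, 1 negative, 1 zero pivots.

(1, 1, 1)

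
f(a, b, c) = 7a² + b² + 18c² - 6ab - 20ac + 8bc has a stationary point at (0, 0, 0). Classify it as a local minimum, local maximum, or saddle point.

saddle point

The Hessian at the origin is H = [[14, -6, -20], [-6, 2, 8], [-20, 8, 36]].
Row-reducing H symmetrically gives the diagonal entries 14, -4/7, 8.
So there are 2 positive, 1 negative pivots.
H is indefinite, so the origin is a saddle point.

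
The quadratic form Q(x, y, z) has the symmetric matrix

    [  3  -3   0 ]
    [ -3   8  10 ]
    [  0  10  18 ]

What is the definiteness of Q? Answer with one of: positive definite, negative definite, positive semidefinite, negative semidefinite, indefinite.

indefinite

An LDLᵀ factorisation of A has diagonal entries 3, 5, -2.
That gives 2 positive, 1 negative pivots.
Hence Q is indefinite.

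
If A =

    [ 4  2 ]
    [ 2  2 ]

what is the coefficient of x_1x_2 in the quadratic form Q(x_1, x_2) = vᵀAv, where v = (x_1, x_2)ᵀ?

4

The coefficient of x_1x_2 is A[1,2] + A[2,1] = 2·2 = 4.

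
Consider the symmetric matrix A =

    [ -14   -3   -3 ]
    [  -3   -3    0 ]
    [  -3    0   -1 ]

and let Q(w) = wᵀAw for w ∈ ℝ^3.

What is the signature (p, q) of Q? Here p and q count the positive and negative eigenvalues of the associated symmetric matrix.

Applying the same elementary operations to the rows and columns of A produces a congruent diagonal matrix with entries -14, -33/14, -2/11.
That gives 3 negative pivots.

(0, 3)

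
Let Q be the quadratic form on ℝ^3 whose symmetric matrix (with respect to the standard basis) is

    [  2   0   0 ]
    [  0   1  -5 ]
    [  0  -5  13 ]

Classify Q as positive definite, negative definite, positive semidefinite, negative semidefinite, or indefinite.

Congruent diagonalization of A (simultaneous row and column reduction) yields pivots 2, 1, -12.
Counting signs: 2 positive, 1 negative.
Hence Q is indefinite.

indefinite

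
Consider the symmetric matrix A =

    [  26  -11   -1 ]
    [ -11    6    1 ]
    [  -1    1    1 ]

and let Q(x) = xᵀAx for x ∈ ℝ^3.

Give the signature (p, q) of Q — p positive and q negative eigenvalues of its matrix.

Applying the same elementary operations to the rows and columns of A produces a congruent diagonal matrix with entries 26, 35/26, 5/7.
So there are 3 positive pivots.

(3, 0)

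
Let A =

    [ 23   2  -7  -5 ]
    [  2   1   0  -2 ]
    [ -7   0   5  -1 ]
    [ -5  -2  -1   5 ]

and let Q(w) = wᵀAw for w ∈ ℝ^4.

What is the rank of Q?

4

An LDLᵀ factorisation of A has diagonal entries 23, 19/23, 46/19, 4/23.
Counting signs: 4 positive.
The rank is the number of nonzero pivots: 4.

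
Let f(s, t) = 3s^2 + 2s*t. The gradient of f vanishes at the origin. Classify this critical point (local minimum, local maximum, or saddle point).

The Hessian at the origin is H = [[6, 2], [2, 0]].
det H = 6·0 − (2)² = -4 < 0, so H is indefinite.
Therefore the origin is a saddle point.

saddle point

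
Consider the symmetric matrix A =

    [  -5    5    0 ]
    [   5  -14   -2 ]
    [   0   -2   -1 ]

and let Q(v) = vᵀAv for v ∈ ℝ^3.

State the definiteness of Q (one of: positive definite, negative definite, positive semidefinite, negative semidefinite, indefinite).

negative definite

Row-reducing A symmetrically gives the diagonal entries -5, -9, -5/9.
That gives 3 negative pivots.
Hence Q is negative definite.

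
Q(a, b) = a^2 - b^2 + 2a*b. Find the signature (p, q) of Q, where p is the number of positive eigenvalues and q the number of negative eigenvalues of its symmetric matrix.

(1, 1)

The symmetric matrix is A = [[1, 1], [1, -1]].
Applying the same elementary operations to the rows and columns of A produces a congruent diagonal matrix with entries 1, -2.
Counting signs: 1 positive, 1 negative.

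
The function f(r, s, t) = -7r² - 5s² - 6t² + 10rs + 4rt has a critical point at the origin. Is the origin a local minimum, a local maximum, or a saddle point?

local maximum

The Hessian at the origin is H = [[-14, 10, 4], [10, -10, 0], [4, 0, -12]].
An LDLᵀ factorisation of H has diagonal entries -14, -20/7, -8.
Counting signs: 3 negative.
H is negative definite, so the origin is a strict local maximum.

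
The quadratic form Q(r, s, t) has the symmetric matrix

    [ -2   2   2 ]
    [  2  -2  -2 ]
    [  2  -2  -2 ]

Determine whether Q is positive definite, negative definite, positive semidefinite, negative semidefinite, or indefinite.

negative semidefinite

Applying the same elementary operations to the rows and columns of A produces a congruent diagonal matrix with entries -2, 0, 0.
Counting signs: 1 negative, 2 zero.
Hence Q is negative semidefinite.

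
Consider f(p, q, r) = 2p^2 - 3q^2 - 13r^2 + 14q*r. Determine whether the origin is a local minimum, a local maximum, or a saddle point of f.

The Hessian at the origin is H = [[4, 0, 0], [0, -6, 14], [0, 14, -26]].
Applying the same elementary operations to the rows and columns of H produces a congruent diagonal matrix with entries 4, -6, 20/3.
Counting signs: 2 positive, 1 negative.
H is indefinite, so the origin is a saddle point.

saddle point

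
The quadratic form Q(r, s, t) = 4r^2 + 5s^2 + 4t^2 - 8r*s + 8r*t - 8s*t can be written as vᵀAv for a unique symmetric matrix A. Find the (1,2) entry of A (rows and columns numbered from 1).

The coefficient of r·s in Q is -8. For a symmetric A this equals A[1,2] + A[2,1] = 2·A[1,2].
So A[1,2] = -8/2 = -4.

-4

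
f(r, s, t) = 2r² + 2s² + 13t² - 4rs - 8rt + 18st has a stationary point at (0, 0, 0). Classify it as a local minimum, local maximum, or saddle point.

saddle point

The Hessian at the origin is H = [[4, -4, -8], [-4, 4, 18], [-8, 18, 26]].
H is indefinite, so the origin is a saddle point.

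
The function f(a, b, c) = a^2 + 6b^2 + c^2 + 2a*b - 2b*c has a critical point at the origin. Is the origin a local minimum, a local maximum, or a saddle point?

The Hessian at the origin is H = [[2, 2, 0], [2, 12, -2], [0, -2, 2]].
Symmetric row and column elimination reduces H to a congruent diagonal form with pivots 2, 10, 8/5.
That gives 3 positive pivots.
H is positive definite, so the origin is a strict local minimum.

local minimum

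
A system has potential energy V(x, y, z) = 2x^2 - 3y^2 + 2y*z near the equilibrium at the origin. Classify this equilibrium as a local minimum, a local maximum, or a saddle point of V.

saddle point

The Hessian at the origin is H = [[4, 0, 0], [0, -6, 2], [0, 2, 0]].
Congruent diagonalization of H (simultaneous row and column reduction) yields pivots 4, -6, 2/3.
So there are 2 positive, 1 negative pivots.
H is indefinite, so the origin is a saddle point.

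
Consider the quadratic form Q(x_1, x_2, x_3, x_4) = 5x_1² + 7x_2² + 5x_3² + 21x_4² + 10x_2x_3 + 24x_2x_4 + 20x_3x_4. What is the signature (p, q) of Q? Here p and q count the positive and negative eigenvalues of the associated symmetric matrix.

(3, 1)

The symmetric matrix is A = [[5, 0, 0, 0], [0, 7, 5, 12], [0, 5, 5, 10], [0, 12, 10, 21]].
Congruent diagonalization of A (simultaneous row and column reduction) yields pivots 5, 7, 10/7, -1.
So there are 3 positive, 1 negative pivots.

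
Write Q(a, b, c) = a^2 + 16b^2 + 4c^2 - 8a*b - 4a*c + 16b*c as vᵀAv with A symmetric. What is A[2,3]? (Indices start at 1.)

The coefficient of b·c in Q is 16. For a symmetric A this equals A[2,3] + A[3,2] = 2·A[2,3].
So A[2,3] = 16/2 = 8.

8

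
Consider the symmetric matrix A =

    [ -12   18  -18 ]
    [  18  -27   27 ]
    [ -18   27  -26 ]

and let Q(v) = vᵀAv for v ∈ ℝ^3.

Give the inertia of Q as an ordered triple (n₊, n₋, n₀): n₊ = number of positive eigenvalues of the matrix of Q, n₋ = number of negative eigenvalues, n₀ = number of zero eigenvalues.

(1, 1, 1)

Applying the same elementary operations to the rows and columns of A produces a congruent diagonal matrix with entries -12, 0, 1.
So there are 1 positive, 1 negative, 1 zero pivots.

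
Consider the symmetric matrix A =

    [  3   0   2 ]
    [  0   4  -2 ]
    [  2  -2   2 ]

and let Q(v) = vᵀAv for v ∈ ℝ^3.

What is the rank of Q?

3

Congruent diagonalization of A (simultaneous row and column reduction) yields pivots 3, 4, -1/3.
So there are 2 positive, 1 negative pivots.
The rank is the number of nonzero pivots: 3.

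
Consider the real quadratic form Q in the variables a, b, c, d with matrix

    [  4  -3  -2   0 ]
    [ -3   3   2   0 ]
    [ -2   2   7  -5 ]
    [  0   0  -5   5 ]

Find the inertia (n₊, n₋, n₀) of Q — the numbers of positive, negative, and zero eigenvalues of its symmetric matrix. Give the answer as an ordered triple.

Row-reducing A symmetrically gives the diagonal entries 4, 3/4, 17/3, 10/17.
That gives 4 positive pivots.

(4, 0, 0)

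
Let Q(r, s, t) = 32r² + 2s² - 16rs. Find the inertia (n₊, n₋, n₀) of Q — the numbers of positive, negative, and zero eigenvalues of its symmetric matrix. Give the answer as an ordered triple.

The symmetric matrix is A = [[32, -8, 0], [-8, 2, 0], [0, 0, 0]].
Applying the same elementary operations to the rows and columns of A produces a congruent diagonal matrix with entries 32, 0, 0.
So there are 1 positive, 2 zero pivots.

(1, 0, 2)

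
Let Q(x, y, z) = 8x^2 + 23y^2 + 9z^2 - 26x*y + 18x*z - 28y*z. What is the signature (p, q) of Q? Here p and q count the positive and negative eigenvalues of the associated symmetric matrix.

The associated matrix is A = [[8, -13, 9], [-13, 23, -14], [9, -14, 9]].
Symmetric row and column elimination reduces A to a congruent diagonal form with pivots 8, 15/8, -4/3.
So there are 2 positive, 1 negative pivots.

(2, 1)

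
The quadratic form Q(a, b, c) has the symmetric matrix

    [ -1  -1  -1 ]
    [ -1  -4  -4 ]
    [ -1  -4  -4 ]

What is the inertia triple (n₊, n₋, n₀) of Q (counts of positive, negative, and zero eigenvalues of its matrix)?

(0, 2, 1)

Symmetric row and column elimination reduces A to a congruent diagonal form with pivots -1, -3, 0.
Counting signs: 2 negative, 1 zero.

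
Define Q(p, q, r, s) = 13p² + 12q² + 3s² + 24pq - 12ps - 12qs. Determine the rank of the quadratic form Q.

The associated matrix is A = [[13, 12, 0, -6], [12, 12, 0, -6], [0, 0, 0, 0], [-6, -6, 0, 3]].
Row-reducing A symmetrically gives the diagonal entries 13, 12/13, 0, 0.
That gives 2 positive, 2 zero pivots.
The rank is the number of nonzero pivots: 2.

2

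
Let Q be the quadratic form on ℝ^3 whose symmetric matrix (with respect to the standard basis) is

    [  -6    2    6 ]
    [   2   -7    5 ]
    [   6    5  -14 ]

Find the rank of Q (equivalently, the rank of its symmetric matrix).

3

Congruent diagonalization of A (simultaneous row and column reduction) yields pivots -6, -19/3, -5/19.
Counting signs: 3 negative.
The rank is the number of nonzero pivots: 3.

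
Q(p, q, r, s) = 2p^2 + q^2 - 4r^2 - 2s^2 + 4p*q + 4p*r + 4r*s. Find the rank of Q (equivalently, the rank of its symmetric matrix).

3

Write A = [[2, 2, 2, 0], [2, 1, 0, 0], [2, 0, -4, 2], [0, 0, 2, -2]].
Symmetric row and column elimination reduces A to a congruent diagonal form with pivots 2, -1, -2, 0.
That gives 1 positive, 2 negative, 1 zero pivots.
The rank is the number of nonzero pivots: 3.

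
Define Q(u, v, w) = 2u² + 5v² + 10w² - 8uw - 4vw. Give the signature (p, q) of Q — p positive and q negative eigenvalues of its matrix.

The associated matrix is A = [[2, 0, -4], [0, 5, -2], [-4, -2, 10]].
An LDLᵀ factorisation of A has diagonal entries 2, 5, 6/5.
Counting signs: 3 positive.

(3, 0)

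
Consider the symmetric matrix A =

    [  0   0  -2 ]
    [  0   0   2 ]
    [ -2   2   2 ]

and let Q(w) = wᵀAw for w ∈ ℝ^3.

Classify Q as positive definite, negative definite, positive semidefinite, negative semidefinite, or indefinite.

A is congruent to a diagonal matrix with 1 positive, 1 negative and 1 zero entries, so Q is indefinite.

indefinite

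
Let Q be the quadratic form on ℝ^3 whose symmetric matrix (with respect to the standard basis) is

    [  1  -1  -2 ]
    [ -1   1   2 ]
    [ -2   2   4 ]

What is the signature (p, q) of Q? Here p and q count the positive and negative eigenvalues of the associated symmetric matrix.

(1, 0)

Row-reducing A symmetrically gives the diagonal entries 1, 0, 0.
Counting signs: 1 positive, 2 zero.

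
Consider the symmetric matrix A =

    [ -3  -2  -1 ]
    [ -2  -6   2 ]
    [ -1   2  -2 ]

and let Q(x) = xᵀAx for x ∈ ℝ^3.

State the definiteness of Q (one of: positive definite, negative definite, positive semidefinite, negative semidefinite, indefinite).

Leading principal minors: Δ_1 = -3, Δ_2 = 14, Δ_3 = -2.
The signs alternate starting with Δ_1 < 0, so by Sylvester's criterion Q is negative definite.

negative definite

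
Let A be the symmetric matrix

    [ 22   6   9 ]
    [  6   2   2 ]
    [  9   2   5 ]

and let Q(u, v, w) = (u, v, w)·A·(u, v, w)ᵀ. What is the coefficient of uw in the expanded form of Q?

The coefficient of uw is A[1,3] + A[3,1] = 2·9 = 18.

18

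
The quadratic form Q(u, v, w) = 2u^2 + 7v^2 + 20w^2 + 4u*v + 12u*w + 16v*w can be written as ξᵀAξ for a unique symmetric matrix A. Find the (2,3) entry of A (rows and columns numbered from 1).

8

The coefficient of v·w in Q is 16. For a symmetric A this equals A[2,3] + A[3,2] = 2·A[2,3].
So A[2,3] = 16/2 = 8.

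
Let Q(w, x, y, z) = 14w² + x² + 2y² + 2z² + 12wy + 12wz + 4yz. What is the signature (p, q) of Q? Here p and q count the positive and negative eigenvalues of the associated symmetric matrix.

The associated matrix is A = [[14, 0, 6, 6], [0, 1, 0, 0], [6, 0, 2, 2], [6, 0, 2, 2]].
Row-reducing A symmetrically gives the diagonal entries 14, 1, -4/7, 0.
So there are 2 positive, 1 negative, 1 zero pivots.

(2, 1)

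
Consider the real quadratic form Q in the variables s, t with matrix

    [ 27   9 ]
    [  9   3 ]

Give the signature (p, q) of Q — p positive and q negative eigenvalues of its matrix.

(1, 0)

Applying the same elementary operations to the rows and columns of A produces a congruent diagonal matrix with entries 27, 0.
Counting signs: 1 positive, 1 zero.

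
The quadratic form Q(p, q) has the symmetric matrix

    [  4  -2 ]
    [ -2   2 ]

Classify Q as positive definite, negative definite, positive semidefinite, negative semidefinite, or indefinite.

positive definite

Congruent diagonalization of A (simultaneous row and column reduction) yields pivots 4, 1.
That gives 2 positive pivots.
Hence Q is positive definite.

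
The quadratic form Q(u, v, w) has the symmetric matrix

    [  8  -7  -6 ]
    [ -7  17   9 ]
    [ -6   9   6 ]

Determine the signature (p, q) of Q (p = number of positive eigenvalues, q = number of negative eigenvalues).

(3, 0)

Row-reducing A symmetrically gives the diagonal entries 8, 87/8, 6/29.
Counting signs: 3 positive.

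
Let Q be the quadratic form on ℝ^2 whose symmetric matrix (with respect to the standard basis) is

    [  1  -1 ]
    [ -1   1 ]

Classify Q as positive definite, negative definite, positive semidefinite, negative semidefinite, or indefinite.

positive semidefinite

Symmetric row and column elimination reduces A to a congruent diagonal form with pivots 1, 0.
So there are 1 positive, 1 zero pivots.
Hence Q is positive semidefinite.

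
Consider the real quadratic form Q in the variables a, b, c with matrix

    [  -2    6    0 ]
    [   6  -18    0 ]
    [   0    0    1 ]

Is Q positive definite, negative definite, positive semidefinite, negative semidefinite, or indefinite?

Congruent diagonalization of A (simultaneous row and column reduction) yields pivots -2, 0, 1.
So there are 1 positive, 1 negative, 1 zero pivots.
Hence Q is indefinite.

indefinite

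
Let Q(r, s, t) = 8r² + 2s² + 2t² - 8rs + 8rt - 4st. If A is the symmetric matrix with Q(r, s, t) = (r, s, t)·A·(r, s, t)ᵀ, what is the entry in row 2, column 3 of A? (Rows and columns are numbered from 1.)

-2

The coefficient of s·t in Q is -4. For a symmetric A this equals A[2,3] + A[3,2] = 2·A[2,3].
So A[2,3] = -4/2 = -2.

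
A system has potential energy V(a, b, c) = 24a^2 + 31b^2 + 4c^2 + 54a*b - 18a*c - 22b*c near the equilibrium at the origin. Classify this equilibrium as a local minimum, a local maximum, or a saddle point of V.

saddle point

The Hessian at the origin is H = [[48, 54, -18], [54, 62, -22], [-18, -22, 8]].
An LDLᵀ factorisation of H has diagonal entries 48, 5/4, -6/5.
That gives 2 positive, 1 negative pivots.
H is indefinite, so the origin is a saddle point.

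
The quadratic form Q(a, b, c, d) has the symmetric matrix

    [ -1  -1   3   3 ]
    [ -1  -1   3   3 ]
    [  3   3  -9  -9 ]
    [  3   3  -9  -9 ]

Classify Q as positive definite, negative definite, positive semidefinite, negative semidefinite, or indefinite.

Applying the same elementary operations to the rows and columns of A produces a congruent diagonal matrix with entries -1, 0, 0, 0.
That gives 1 negative, 3 zero pivots.
Hence Q is negative semidefinite.

negative semidefinite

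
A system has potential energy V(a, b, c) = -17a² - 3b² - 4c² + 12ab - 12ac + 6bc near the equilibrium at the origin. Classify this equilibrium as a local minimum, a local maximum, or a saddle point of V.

The Hessian at the origin is H = [[-34, 12, -12], [12, -6, 6], [-12, 6, -8]].
Symmetric row and column elimination reduces H to a congruent diagonal form with pivots -34, -30/17, -2.
So there are 3 negative pivots.
H is negative definite, so the origin is a strict local maximum.

local maximum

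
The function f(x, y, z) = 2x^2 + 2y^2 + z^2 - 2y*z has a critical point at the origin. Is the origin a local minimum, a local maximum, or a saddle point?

The Hessian at the origin is H = [[4, 0, 0], [0, 4, -2], [0, -2, 2]].
Congruent diagonalization of H (simultaneous row and column reduction) yields pivots 4, 4, 1.
So there are 3 positive pivots.
H is positive definite, so the origin is a strict local minimum.

local minimum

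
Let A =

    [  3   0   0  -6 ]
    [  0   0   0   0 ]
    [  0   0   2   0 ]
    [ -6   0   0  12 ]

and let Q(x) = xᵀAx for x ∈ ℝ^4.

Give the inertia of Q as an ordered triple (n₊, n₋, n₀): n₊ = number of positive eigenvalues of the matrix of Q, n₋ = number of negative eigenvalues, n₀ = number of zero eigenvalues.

(2, 0, 2)

Row-reducing A symmetrically gives the diagonal entries 3, 0, 2, 0.
Counting signs: 2 positive, 2 zero.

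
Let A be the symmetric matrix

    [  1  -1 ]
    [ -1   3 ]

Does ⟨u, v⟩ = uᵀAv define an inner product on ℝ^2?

yes

Congruent diagonalization of A (simultaneous row and column reduction) yields pivots 1, 2.
Counting signs: 2 positive.
Hence Q is positive definite.
⟨·,·⟩ is an inner product exactly when A is positive definite.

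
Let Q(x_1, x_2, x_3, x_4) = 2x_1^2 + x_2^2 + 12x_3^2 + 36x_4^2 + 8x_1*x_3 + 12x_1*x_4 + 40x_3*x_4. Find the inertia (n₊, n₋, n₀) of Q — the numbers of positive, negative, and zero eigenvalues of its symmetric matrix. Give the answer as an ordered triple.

The symmetric matrix is A = [[2, 0, 4, 6], [0, 1, 0, 0], [4, 0, 12, 20], [6, 0, 20, 36]].
An LDLᵀ factorisation of A has diagonal entries 2, 1, 4, 2.
So there are 4 positive pivots.

(4, 0, 0)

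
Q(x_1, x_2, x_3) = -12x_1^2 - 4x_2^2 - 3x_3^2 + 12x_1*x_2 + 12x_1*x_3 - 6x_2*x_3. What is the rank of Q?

Write A = [[-12, 6, 6], [6, -4, -3], [6, -3, -3]].
Congruent diagonalization of A (simultaneous row and column reduction) yields pivots -12, -1, 0.
Counting signs: 2 negative, 1 zero.
The rank is the number of nonzero pivots: 2.

2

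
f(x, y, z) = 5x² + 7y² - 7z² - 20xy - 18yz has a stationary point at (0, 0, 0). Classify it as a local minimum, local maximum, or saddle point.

The Hessian at the origin is H = [[10, -20, 0], [-20, 14, -18], [0, -18, -14]].
Applying the same elementary operations to the rows and columns of H produces a congruent diagonal matrix with entries 10, -26, -20/13.
That gives 1 positive, 2 negative pivots.
H is indefinite, so the origin is a saddle point.

saddle point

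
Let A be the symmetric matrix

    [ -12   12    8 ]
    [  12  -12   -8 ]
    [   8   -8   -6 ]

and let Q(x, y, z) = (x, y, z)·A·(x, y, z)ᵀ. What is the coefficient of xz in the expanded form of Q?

The coefficient of xz is A[1,3] + A[3,1] = 2·8 = 16.

16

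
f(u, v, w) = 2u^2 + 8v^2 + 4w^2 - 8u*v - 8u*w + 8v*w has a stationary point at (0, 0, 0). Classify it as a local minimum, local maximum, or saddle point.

The Hessian at the origin is H = [[4, -8, -8], [-8, 16, 8], [-8, 8, 8]].
H is indefinite, so the origin is a saddle point.

saddle point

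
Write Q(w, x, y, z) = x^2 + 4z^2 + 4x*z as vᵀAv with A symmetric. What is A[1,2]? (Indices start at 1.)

The coefficient of w·x in Q is 0. For a symmetric A this equals A[1,2] + A[2,1] = 2·A[1,2].
So A[1,2] = 0/2 = 0.

0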